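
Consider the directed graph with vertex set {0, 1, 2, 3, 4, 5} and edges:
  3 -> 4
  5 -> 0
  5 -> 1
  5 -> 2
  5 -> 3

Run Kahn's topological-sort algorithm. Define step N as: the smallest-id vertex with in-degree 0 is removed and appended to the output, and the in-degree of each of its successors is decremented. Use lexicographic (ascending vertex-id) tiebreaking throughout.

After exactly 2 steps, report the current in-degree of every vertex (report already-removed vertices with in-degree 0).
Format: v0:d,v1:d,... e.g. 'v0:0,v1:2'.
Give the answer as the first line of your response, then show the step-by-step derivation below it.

v0:0,v1:0,v2:0,v3:0,v4:1,v5:0

step 1: output 5; order=[5]; indeg=(0,0,0,0,1,0)
step 2: output 0; order=[5,0]; indeg=(0,0,0,0,1,0)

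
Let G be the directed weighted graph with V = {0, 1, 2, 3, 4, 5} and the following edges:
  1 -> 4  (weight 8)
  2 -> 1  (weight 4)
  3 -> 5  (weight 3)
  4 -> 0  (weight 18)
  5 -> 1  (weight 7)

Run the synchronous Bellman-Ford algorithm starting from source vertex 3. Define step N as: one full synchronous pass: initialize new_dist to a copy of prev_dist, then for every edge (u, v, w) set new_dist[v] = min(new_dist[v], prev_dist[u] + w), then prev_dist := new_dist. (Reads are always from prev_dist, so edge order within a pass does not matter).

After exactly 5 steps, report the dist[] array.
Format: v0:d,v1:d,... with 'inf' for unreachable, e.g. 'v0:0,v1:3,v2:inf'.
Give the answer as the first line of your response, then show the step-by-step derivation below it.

v0:36,v1:10,v2:inf,v3:0,v4:18,v5:3

step 1: dist = v0:inf,v1:inf,v2:inf,v3:0,v4:inf,v5:3
step 2: dist = v0:inf,v1:10,v2:inf,v3:0,v4:inf,v5:3
step 3: dist = v0:inf,v1:10,v2:inf,v3:0,v4:18,v5:3
step 4: dist = v0:36,v1:10,v2:inf,v3:0,v4:18,v5:3
step 5: dist = v0:36,v1:10,v2:inf,v3:0,v4:18,v5:3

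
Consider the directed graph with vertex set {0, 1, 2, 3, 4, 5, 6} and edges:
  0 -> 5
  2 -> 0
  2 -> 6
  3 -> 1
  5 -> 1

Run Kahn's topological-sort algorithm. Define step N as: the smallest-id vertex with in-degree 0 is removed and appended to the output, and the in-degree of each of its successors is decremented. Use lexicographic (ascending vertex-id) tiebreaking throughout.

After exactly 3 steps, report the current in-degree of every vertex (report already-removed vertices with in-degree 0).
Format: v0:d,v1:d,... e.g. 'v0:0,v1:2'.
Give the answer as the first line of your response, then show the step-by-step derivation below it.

v0:0,v1:1,v2:0,v3:0,v4:0,v5:0,v6:0

step 1: output 2; order=[2]; indeg=(0,2,0,0,0,1,0)
step 2: output 0; order=[2,0]; indeg=(0,2,0,0,0,0,0)
step 3: output 3; order=[2,0,3]; indeg=(0,1,0,0,0,0,0)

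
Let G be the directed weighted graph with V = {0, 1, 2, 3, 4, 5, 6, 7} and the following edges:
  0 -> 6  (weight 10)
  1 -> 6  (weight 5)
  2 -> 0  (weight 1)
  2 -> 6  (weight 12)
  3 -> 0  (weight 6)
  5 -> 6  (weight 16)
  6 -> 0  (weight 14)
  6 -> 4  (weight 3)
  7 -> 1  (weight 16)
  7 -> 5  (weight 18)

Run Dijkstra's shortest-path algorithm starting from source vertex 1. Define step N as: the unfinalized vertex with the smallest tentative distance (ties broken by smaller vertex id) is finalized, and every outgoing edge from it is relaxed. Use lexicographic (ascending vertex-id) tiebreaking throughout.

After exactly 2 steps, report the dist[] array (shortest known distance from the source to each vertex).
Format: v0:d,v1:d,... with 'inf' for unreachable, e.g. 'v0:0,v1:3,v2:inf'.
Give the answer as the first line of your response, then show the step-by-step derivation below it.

v0:19,v1:0,v2:inf,v3:inf,v4:8,v5:inf,v6:5,v7:inf

step 1: dist = v0:inf,v1:0,v2:inf,v3:inf,v4:inf,v5:inf,v6:5,v7:inf
step 2: dist = v0:19,v1:0,v2:inf,v3:inf,v4:8,v5:inf,v6:5,v7:inf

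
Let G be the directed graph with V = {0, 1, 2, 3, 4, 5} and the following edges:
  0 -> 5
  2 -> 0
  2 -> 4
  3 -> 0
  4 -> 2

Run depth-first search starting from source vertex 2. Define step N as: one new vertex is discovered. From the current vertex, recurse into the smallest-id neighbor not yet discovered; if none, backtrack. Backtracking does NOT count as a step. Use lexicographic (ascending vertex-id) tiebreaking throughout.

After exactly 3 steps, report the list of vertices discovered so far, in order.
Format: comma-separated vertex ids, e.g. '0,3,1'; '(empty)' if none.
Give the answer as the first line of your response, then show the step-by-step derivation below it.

2,0,5

step 1: discover 2; path=2; order=2
step 2: discover 0; path=2>0; order=2,0
step 3: discover 5; path=2>0>5; order=2,0,5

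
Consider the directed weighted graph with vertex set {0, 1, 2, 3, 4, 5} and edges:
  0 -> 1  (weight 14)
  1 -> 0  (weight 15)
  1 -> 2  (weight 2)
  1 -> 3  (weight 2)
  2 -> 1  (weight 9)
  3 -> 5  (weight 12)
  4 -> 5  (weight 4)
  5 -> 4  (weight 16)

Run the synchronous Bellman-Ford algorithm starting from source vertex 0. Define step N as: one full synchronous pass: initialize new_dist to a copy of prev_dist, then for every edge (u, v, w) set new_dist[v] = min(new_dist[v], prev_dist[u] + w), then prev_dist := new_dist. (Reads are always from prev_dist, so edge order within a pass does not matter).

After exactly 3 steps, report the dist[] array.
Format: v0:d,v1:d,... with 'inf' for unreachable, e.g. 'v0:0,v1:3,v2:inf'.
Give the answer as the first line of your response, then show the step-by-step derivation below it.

v0:0,v1:14,v2:16,v3:16,v4:inf,v5:28

step 1: dist = v0:0,v1:14,v2:inf,v3:inf,v4:inf,v5:inf
step 2: dist = v0:0,v1:14,v2:16,v3:16,v4:inf,v5:inf
step 3: dist = v0:0,v1:14,v2:16,v3:16,v4:inf,v5:28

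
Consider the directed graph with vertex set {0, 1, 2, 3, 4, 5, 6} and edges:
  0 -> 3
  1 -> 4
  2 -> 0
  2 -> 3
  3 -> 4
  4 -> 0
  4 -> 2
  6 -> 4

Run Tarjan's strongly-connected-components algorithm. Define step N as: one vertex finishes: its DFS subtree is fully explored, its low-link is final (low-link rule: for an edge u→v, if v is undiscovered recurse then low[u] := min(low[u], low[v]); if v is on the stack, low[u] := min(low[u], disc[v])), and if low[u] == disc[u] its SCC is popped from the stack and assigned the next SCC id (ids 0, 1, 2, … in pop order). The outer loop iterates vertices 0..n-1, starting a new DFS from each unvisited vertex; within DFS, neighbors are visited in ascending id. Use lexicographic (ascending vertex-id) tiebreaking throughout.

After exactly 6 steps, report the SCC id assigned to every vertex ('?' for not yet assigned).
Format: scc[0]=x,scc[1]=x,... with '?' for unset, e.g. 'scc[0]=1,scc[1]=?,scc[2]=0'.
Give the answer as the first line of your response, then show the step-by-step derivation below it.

scc[0]=0,scc[1]=1,scc[2]=0,scc[3]=0,scc[4]=0,scc[5]=2,scc[6]=?

step 1: low=(low[0]=0,low[1]=?,low[2]=0,low[3]=1,low[4]=0,low[5]=?,low[6]=?); scc=(scc[0]=?,scc[1]=?,scc[2]=?,scc[3]=?,scc[4]=?,scc[5]=?,scc[6]=?)
step 2: low=(low[0]=0,low[1]=?,low[2]=0,low[3]=1,low[4]=0,low[5]=?,low[6]=?); scc=(scc[0]=?,scc[1]=?,scc[2]=?,scc[3]=?,scc[4]=?,scc[5]=?,scc[6]=?)
step 3: low=(low[0]=0,low[1]=?,low[2]=0,low[3]=0,low[4]=0,low[5]=?,low[6]=?); scc=(scc[0]=?,scc[1]=?,scc[2]=?,scc[3]=?,scc[4]=?,scc[5]=?,scc[6]=?)
step 4: low=(low[0]=0,low[1]=?,low[2]=0,low[3]=0,low[4]=0,low[5]=?,low[6]=?); scc=(scc[0]=0,scc[1]=?,scc[2]=0,scc[3]=0,scc[4]=0,scc[5]=?,scc[6]=?)
step 5: low=(low[0]=0,low[1]=4,low[2]=0,low[3]=0,low[4]=0,low[5]=?,low[6]=?); scc=(scc[0]=0,scc[1]=1,scc[2]=0,scc[3]=0,scc[4]=0,scc[5]=?,scc[6]=?)
step 6: low=(low[0]=0,low[1]=4,low[2]=0,low[3]=0,low[4]=0,low[5]=5,low[6]=?); scc=(scc[0]=0,scc[1]=1,scc[2]=0,scc[3]=0,scc[4]=0,scc[5]=2,scc[6]=?)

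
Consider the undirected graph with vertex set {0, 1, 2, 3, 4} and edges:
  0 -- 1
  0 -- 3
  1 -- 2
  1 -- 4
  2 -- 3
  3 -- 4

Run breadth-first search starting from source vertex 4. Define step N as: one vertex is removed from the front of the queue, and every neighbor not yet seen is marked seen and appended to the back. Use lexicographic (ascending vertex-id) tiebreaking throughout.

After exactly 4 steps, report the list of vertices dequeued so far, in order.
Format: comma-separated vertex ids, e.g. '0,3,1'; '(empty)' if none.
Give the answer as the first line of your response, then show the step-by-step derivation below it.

4,1,3,0

step 1: dequeue 4; queue=[1,3]; order=4
step 2: dequeue 1; queue=[3,0,2]; order=4,1
step 3: dequeue 3; queue=[0,2]; order=4,1,3
step 4: dequeue 0; queue=[2]; order=4,1,3,0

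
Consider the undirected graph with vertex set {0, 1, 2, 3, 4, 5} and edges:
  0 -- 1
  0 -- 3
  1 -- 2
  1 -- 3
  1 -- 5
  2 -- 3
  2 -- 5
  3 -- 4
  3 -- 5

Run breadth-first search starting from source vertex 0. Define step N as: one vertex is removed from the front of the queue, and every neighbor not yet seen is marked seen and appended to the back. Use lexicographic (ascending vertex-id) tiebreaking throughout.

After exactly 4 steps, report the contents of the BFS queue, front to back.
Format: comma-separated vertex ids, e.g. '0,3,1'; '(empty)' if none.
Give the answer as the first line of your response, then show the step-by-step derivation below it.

5,4

step 1: dequeue 0; queue=[1,3]; order=0
step 2: dequeue 1; queue=[3,2,5]; order=0,1
step 3: dequeue 3; queue=[2,5,4]; order=0,1,3
step 4: dequeue 2; queue=[5,4]; order=0,1,3,2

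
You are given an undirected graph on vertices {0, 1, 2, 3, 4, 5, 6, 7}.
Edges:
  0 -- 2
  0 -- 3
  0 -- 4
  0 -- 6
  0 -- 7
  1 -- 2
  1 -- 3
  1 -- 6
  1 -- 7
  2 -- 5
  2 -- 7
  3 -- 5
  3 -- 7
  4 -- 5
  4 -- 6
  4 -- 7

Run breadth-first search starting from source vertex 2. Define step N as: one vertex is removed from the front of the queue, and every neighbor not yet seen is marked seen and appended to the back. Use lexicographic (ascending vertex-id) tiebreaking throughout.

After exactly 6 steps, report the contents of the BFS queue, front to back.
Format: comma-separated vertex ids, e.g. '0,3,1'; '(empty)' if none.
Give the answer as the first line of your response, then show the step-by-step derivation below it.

4,6

step 1: dequeue 2; queue=[0,1,5,7]; order=2
step 2: dequeue 0; queue=[1,5,7,3,4,6]; order=2,0
step 3: dequeue 1; queue=[5,7,3,4,6]; order=2,0,1
step 4: dequeue 5; queue=[7,3,4,6]; order=2,0,1,5
step 5: dequeue 7; queue=[3,4,6]; order=2,0,1,5,7
step 6: dequeue 3; queue=[4,6]; order=2,0,1,5,7,3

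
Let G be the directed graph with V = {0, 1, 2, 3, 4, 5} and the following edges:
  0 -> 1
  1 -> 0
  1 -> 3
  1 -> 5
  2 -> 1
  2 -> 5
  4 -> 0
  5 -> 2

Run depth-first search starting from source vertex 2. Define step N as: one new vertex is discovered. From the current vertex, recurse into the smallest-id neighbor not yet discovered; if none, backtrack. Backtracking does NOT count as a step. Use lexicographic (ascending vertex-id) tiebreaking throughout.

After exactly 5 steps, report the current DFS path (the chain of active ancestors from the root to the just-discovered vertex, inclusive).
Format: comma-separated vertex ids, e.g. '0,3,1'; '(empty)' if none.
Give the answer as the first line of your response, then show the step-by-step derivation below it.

2,1,5

step 1: discover 2; path=2; order=2
step 2: discover 1; path=2>1; order=2,1
step 3: discover 0; path=2>1>0; order=2,1,0
step 4: discover 3; path=2>1>3; order=2,1,0,3
step 5: discover 5; path=2>1>5; order=2,1,0,3,5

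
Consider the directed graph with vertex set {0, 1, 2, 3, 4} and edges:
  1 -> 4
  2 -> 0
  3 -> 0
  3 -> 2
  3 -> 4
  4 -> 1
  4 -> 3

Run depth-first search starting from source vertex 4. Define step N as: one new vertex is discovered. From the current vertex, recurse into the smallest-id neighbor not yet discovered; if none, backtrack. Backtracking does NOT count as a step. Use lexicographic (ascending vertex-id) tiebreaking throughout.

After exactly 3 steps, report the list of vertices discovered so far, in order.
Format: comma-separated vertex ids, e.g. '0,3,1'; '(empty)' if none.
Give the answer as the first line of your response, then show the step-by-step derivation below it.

4,1,3

step 1: discover 4; path=4; order=4
step 2: discover 1; path=4>1; order=4,1
step 3: discover 3; path=4>3; order=4,1,3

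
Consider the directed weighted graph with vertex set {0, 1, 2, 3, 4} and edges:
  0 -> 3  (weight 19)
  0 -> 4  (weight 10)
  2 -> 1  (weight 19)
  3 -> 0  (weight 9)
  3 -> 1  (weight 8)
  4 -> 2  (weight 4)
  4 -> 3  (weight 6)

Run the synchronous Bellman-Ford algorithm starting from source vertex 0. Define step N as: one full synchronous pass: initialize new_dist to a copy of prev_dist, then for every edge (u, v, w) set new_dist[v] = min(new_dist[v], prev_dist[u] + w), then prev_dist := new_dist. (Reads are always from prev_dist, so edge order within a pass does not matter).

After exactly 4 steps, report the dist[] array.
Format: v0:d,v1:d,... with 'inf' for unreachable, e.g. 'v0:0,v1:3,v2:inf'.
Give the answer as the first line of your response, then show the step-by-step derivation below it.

v0:0,v1:24,v2:14,v3:16,v4:10

step 1: dist = v0:0,v1:inf,v2:inf,v3:19,v4:10
step 2: dist = v0:0,v1:27,v2:14,v3:16,v4:10
step 3: dist = v0:0,v1:24,v2:14,v3:16,v4:10
step 4: dist = v0:0,v1:24,v2:14,v3:16,v4:10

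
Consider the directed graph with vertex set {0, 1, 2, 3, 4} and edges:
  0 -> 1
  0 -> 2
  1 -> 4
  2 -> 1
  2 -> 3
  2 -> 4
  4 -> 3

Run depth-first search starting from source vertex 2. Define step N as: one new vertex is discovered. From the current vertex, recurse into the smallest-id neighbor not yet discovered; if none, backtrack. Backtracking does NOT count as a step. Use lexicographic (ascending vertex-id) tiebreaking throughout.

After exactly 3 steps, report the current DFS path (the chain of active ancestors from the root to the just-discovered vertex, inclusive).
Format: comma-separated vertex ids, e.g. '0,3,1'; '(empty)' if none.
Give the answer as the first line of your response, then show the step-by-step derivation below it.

2,1,4

step 1: discover 2; path=2; order=2
step 2: discover 1; path=2>1; order=2,1
step 3: discover 4; path=2>1>4; order=2,1,4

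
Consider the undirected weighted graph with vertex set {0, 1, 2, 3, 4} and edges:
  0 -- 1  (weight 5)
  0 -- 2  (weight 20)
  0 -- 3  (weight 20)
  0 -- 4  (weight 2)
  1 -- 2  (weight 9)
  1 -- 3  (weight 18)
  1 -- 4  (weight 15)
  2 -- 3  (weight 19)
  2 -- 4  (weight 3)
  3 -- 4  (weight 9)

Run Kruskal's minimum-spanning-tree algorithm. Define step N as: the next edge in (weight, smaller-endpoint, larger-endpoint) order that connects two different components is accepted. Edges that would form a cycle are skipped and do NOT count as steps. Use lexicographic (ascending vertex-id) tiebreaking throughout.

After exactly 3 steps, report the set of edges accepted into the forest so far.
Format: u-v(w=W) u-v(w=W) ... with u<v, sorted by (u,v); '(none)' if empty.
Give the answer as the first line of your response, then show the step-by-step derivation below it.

0-1(w=5) 0-4(w=2) 2-4(w=3)

step 1: add edge 0-4 (w=2); MST = {0-4(w=2)}
step 2: add edge 2-4 (w=3); MST = {0-4(w=2) 2-4(w=3)}
step 3: add edge 0-1 (w=5); MST = {0-1(w=5) 0-4(w=2) 2-4(w=3)}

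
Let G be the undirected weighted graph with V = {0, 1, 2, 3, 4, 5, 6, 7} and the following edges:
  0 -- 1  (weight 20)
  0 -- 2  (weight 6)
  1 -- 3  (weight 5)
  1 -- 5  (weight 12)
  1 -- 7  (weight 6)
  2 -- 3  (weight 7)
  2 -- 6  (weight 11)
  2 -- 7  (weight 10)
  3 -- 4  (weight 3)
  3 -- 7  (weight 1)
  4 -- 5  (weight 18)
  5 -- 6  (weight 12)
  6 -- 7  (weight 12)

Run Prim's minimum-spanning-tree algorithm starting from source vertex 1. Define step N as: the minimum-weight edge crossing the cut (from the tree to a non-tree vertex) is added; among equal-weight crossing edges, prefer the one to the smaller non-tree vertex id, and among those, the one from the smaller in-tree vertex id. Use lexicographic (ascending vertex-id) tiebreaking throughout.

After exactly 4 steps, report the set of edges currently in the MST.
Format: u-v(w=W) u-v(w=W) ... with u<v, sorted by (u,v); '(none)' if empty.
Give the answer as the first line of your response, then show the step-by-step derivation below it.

1-3(w=5) 2-3(w=7) 3-4(w=3) 3-7(w=1)

step 1: add edge 1-3 (w=5); MST = {1-3(w=5)}
step 2: add edge 3-7 (w=1); MST = {1-3(w=5) 3-7(w=1)}
step 3: add edge 3-4 (w=3); MST = {1-3(w=5) 3-4(w=3) 3-7(w=1)}
step 4: add edge 2-3 (w=7); MST = {1-3(w=5) 2-3(w=7) 3-4(w=3) 3-7(w=1)}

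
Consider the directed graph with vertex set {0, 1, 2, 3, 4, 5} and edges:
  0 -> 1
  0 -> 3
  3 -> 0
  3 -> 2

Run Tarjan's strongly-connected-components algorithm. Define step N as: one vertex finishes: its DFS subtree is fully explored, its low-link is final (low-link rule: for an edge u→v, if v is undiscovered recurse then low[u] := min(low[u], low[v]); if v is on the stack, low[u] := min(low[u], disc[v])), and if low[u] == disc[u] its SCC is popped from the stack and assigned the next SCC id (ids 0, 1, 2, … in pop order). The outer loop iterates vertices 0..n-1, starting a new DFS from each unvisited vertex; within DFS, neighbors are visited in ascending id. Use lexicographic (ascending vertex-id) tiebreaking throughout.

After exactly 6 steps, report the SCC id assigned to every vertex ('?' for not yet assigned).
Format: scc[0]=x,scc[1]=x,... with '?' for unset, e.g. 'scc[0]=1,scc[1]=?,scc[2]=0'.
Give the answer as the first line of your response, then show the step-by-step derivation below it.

scc[0]=2,scc[1]=0,scc[2]=1,scc[3]=2,scc[4]=3,scc[5]=4

step 1: low=(low[0]=0,low[1]=1,low[2]=?,low[3]=?,low[4]=?,low[5]=?); scc=(scc[0]=?,scc[1]=0,scc[2]=?,scc[3]=?,scc[4]=?,scc[5]=?)
step 2: low=(low[0]=0,low[1]=1,low[2]=3,low[3]=0,low[4]=?,low[5]=?); scc=(scc[0]=?,scc[1]=0,scc[2]=1,scc[3]=?,scc[4]=?,scc[5]=?)
step 3: low=(low[0]=0,low[1]=1,low[2]=3,low[3]=0,low[4]=?,low[5]=?); scc=(scc[0]=?,scc[1]=0,scc[2]=1,scc[3]=?,scc[4]=?,scc[5]=?)
step 4: low=(low[0]=0,low[1]=1,low[2]=3,low[3]=0,low[4]=?,low[5]=?); scc=(scc[0]=2,scc[1]=0,scc[2]=1,scc[3]=2,scc[4]=?,scc[5]=?)
step 5: low=(low[0]=0,low[1]=1,low[2]=3,low[3]=0,low[4]=4,low[5]=?); scc=(scc[0]=2,scc[1]=0,scc[2]=1,scc[3]=2,scc[4]=3,scc[5]=?)
step 6: low=(low[0]=0,low[1]=1,low[2]=3,low[3]=0,low[4]=4,low[5]=5); scc=(scc[0]=2,scc[1]=0,scc[2]=1,scc[3]=2,scc[4]=3,scc[5]=4)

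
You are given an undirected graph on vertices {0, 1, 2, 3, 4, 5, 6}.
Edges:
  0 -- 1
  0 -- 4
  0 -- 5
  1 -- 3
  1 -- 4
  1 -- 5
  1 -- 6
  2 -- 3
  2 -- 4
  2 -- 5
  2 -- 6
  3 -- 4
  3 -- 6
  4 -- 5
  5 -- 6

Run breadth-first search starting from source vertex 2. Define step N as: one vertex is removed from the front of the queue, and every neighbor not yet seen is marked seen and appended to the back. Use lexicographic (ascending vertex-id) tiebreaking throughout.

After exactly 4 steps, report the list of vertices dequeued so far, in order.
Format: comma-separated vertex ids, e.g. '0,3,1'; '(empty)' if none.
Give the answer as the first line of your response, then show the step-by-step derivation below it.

2,3,4,5

step 1: dequeue 2; queue=[3,4,5,6]; order=2
step 2: dequeue 3; queue=[4,5,6,1]; order=2,3
step 3: dequeue 4; queue=[5,6,1,0]; order=2,3,4
step 4: dequeue 5; queue=[6,1,0]; order=2,3,4,5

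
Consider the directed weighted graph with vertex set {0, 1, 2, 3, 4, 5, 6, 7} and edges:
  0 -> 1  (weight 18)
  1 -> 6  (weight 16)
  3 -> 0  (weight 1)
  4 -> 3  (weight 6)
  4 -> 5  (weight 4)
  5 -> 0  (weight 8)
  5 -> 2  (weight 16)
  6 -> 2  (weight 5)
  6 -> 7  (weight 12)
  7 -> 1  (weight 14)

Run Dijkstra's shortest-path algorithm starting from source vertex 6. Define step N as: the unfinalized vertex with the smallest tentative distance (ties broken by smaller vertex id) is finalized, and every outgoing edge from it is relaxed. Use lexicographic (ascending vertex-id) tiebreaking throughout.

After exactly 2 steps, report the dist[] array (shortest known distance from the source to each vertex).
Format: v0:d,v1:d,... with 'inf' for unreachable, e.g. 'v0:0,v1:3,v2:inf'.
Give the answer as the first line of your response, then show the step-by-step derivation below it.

v0:inf,v1:inf,v2:5,v3:inf,v4:inf,v5:inf,v6:0,v7:12

step 1: dist = v0:inf,v1:inf,v2:5,v3:inf,v4:inf,v5:inf,v6:0,v7:12
step 2: dist = v0:inf,v1:inf,v2:5,v3:inf,v4:inf,v5:inf,v6:0,v7:12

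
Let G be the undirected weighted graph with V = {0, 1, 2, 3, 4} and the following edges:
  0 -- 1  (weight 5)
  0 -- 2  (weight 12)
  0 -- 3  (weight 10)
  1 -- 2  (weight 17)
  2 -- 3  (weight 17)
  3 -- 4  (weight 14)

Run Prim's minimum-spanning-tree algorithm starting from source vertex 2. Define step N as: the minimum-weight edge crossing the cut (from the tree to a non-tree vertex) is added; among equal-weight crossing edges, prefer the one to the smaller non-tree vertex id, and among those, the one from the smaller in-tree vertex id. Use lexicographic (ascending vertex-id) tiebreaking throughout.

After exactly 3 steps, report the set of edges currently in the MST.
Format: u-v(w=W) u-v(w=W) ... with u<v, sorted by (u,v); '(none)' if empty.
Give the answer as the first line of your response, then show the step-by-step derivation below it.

0-1(w=5) 0-2(w=12) 0-3(w=10)

step 1: add edge 0-2 (w=12); MST = {0-2(w=12)}
step 2: add edge 0-1 (w=5); MST = {0-1(w=5) 0-2(w=12)}
step 3: add edge 0-3 (w=10); MST = {0-1(w=5) 0-2(w=12) 0-3(w=10)}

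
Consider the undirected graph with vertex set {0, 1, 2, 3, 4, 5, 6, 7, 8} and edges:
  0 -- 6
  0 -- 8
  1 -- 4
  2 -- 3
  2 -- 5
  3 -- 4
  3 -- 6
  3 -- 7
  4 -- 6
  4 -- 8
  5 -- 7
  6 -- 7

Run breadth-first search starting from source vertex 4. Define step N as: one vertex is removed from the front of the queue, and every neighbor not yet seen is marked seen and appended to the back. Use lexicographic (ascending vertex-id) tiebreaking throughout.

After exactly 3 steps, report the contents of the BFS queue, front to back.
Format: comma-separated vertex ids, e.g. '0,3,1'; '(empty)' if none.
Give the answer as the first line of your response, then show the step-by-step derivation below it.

6,8,2,7

step 1: dequeue 4; queue=[1,3,6,8]; order=4
step 2: dequeue 1; queue=[3,6,8]; order=4,1
step 3: dequeue 3; queue=[6,8,2,7]; order=4,1,3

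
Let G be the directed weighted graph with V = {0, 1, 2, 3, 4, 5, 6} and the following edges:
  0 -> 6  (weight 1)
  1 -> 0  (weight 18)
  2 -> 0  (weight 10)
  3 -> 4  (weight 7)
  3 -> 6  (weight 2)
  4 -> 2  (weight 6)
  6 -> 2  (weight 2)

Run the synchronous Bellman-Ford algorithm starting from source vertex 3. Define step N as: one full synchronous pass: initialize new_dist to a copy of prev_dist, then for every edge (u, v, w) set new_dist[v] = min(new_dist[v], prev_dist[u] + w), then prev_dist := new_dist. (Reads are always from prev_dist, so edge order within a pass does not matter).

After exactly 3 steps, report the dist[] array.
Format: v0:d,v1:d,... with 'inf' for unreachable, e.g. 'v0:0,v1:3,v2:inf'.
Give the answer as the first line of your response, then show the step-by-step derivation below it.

v0:14,v1:inf,v2:4,v3:0,v4:7,v5:inf,v6:2

step 1: dist = v0:inf,v1:inf,v2:inf,v3:0,v4:7,v5:inf,v6:2
step 2: dist = v0:inf,v1:inf,v2:4,v3:0,v4:7,v5:inf,v6:2
step 3: dist = v0:14,v1:inf,v2:4,v3:0,v4:7,v5:inf,v6:2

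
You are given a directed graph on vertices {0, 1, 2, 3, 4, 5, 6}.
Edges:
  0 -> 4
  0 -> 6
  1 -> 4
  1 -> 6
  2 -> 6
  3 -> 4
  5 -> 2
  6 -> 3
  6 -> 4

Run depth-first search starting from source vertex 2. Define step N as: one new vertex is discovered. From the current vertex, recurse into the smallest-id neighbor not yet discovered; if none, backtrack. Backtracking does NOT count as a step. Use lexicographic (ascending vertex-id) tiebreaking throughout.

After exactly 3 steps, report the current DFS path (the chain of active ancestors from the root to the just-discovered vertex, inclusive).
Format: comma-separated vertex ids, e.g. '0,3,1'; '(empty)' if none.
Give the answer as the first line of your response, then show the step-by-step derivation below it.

2,6,3

step 1: discover 2; path=2; order=2
step 2: discover 6; path=2>6; order=2,6
step 3: discover 3; path=2>6>3; order=2,6,3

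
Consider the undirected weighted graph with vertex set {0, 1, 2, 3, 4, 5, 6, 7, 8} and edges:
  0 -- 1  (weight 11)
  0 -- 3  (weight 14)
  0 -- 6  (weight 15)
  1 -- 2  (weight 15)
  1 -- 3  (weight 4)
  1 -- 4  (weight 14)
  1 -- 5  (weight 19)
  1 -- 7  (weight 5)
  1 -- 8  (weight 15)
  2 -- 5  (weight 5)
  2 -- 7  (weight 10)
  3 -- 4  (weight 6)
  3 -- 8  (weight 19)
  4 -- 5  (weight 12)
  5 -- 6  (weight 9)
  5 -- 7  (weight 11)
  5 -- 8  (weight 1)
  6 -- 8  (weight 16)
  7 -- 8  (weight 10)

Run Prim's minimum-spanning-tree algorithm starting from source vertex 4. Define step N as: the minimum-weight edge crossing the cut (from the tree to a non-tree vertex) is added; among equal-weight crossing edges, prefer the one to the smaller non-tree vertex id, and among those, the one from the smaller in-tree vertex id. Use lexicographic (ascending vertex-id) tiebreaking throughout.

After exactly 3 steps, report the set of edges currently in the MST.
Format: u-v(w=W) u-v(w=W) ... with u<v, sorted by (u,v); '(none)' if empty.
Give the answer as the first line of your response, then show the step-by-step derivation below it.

1-3(w=4) 1-7(w=5) 3-4(w=6)

step 1: add edge 3-4 (w=6); MST = {3-4(w=6)}
step 2: add edge 1-3 (w=4); MST = {1-3(w=4) 3-4(w=6)}
step 3: add edge 1-7 (w=5); MST = {1-3(w=4) 1-7(w=5) 3-4(w=6)}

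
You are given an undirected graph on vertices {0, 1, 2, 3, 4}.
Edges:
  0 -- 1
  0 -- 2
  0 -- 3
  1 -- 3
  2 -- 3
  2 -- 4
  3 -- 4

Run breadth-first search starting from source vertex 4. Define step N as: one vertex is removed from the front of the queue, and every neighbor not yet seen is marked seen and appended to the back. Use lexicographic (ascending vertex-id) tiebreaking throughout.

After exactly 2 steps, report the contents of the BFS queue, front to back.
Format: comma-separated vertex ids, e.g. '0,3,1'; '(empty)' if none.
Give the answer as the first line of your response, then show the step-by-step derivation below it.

3,0

step 1: dequeue 4; queue=[2,3]; order=4
step 2: dequeue 2; queue=[3,0]; order=4,2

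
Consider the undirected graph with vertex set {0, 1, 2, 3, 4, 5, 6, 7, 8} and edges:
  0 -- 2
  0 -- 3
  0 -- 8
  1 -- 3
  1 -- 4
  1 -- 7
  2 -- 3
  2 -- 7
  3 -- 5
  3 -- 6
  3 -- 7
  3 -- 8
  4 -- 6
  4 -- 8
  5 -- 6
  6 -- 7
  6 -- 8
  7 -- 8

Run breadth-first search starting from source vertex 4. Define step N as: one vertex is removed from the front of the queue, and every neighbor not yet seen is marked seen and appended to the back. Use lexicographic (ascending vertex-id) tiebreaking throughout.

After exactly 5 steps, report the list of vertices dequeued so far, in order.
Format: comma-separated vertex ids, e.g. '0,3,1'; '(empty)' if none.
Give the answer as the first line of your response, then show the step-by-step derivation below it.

4,1,6,8,3

step 1: dequeue 4; queue=[1,6,8]; order=4
step 2: dequeue 1; queue=[6,8,3,7]; order=4,1
step 3: dequeue 6; queue=[8,3,7,5]; order=4,1,6
step 4: dequeue 8; queue=[3,7,5,0]; order=4,1,6,8
step 5: dequeue 3; queue=[7,5,0,2]; order=4,1,6,8,3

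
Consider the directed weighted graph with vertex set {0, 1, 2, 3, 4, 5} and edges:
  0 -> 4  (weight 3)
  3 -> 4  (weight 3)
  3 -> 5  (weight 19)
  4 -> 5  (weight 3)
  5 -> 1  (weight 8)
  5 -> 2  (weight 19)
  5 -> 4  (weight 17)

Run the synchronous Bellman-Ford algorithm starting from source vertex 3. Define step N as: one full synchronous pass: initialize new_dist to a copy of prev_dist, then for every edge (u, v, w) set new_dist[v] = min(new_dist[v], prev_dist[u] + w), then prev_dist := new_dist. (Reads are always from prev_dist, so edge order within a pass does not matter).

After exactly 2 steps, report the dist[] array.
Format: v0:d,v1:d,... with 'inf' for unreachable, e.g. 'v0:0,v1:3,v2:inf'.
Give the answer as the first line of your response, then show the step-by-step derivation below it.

v0:inf,v1:27,v2:38,v3:0,v4:3,v5:6

step 1: dist = v0:inf,v1:inf,v2:inf,v3:0,v4:3,v5:19
step 2: dist = v0:inf,v1:27,v2:38,v3:0,v4:3,v5:6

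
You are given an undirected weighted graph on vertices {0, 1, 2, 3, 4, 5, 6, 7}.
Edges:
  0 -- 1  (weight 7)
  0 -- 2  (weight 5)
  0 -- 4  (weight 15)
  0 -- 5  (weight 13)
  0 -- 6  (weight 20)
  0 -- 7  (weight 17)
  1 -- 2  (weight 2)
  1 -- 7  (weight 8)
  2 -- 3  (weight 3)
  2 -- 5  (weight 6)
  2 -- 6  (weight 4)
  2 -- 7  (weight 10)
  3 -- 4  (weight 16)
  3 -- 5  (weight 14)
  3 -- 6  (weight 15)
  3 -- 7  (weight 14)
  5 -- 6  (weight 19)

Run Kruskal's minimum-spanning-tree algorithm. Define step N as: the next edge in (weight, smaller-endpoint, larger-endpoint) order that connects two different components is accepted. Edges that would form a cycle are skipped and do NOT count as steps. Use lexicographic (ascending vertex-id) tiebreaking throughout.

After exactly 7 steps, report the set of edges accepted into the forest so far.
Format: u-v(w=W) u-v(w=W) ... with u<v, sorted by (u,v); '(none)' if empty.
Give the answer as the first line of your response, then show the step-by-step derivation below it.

0-2(w=5) 0-4(w=15) 1-2(w=2) 1-7(w=8) 2-3(w=3) 2-5(w=6) 2-6(w=4)

step 1: add edge 1-2 (w=2); MST = {1-2(w=2)}
step 2: add edge 2-3 (w=3); MST = {1-2(w=2) 2-3(w=3)}
step 3: add edge 2-6 (w=4); MST = {1-2(w=2) 2-3(w=3) 2-6(w=4)}
step 4: add edge 0-2 (w=5); MST = {0-2(w=5) 1-2(w=2) 2-3(w=3) 2-6(w=4)}
step 5: add edge 2-5 (w=6); MST = {0-2(w=5) 1-2(w=2) 2-3(w=3) 2-5(w=6) 2-6(w=4)}
step 6: add edge 1-7 (w=8); MST = {0-2(w=5) 1-2(w=2) 1-7(w=8) 2-3(w=3) 2-5(w=6) 2-6(w=4)}
step 7: add edge 0-4 (w=15); MST = {0-2(w=5) 0-4(w=15) 1-2(w=2) 1-7(w=8) 2-3(w=3) 2-5(w=6) 2-6(w=4)}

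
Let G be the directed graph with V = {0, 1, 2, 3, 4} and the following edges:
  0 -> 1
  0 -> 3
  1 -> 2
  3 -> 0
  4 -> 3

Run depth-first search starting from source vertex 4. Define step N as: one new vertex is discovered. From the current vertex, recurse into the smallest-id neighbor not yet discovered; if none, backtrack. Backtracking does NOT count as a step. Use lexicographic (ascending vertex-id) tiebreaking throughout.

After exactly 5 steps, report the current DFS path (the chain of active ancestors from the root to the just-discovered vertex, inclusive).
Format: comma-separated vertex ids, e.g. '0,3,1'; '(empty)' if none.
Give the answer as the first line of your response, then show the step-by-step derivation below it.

4,3,0,1,2

step 1: discover 4; path=4; order=4
step 2: discover 3; path=4>3; order=4,3
step 3: discover 0; path=4>3>0; order=4,3,0
step 4: discover 1; path=4>3>0>1; order=4,3,0,1
step 5: discover 2; path=4>3>0>1>2; order=4,3,0,1,2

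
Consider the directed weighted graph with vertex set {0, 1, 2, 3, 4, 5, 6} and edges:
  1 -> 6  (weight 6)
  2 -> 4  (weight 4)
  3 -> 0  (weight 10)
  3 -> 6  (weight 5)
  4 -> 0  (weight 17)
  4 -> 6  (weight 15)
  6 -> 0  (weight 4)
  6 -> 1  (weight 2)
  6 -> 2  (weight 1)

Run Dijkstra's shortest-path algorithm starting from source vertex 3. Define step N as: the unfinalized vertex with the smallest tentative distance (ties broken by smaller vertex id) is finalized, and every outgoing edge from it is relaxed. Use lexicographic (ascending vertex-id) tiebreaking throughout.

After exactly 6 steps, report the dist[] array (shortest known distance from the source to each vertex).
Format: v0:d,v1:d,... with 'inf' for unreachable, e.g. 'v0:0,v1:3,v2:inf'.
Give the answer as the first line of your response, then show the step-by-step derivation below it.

v0:9,v1:7,v2:6,v3:0,v4:10,v5:inf,v6:5

step 1: dist = v0:10,v1:inf,v2:inf,v3:0,v4:inf,v5:inf,v6:5
step 2: dist = v0:9,v1:7,v2:6,v3:0,v4:inf,v5:inf,v6:5
step 3: dist = v0:9,v1:7,v2:6,v3:0,v4:10,v5:inf,v6:5
step 4: dist = v0:9,v1:7,v2:6,v3:0,v4:10,v5:inf,v6:5
step 5: dist = v0:9,v1:7,v2:6,v3:0,v4:10,v5:inf,v6:5
step 6: dist = v0:9,v1:7,v2:6,v3:0,v4:10,v5:inf,v6:5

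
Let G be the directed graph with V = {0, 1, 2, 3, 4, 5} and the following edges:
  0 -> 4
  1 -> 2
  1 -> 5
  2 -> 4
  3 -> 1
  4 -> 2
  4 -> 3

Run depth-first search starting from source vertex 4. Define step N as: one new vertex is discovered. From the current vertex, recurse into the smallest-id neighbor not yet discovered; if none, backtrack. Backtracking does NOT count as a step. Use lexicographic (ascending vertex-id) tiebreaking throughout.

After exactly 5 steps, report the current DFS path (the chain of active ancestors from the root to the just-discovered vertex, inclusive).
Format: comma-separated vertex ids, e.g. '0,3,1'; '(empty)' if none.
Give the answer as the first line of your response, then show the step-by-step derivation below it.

4,3,1,5

step 1: discover 4; path=4; order=4
step 2: discover 2; path=4>2; order=4,2
step 3: discover 3; path=4>3; order=4,2,3
step 4: discover 1; path=4>3>1; order=4,2,3,1
step 5: discover 5; path=4>3>1>5; order=4,2,3,1,5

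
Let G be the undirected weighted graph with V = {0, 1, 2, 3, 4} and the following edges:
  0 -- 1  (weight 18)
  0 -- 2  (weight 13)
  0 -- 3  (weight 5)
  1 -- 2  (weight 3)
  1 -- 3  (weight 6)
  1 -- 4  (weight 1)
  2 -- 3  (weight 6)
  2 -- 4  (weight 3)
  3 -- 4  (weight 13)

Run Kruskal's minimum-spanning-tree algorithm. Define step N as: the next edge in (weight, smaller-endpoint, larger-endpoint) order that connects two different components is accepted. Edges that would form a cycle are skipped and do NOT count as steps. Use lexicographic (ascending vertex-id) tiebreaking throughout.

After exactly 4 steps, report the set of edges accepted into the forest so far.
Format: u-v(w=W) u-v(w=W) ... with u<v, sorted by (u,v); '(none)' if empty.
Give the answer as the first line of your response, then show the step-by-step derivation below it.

0-3(w=5) 1-2(w=3) 1-3(w=6) 1-4(w=1)

step 1: add edge 1-4 (w=1); MST = {1-4(w=1)}
step 2: add edge 1-2 (w=3); MST = {1-2(w=3) 1-4(w=1)}
step 3: add edge 0-3 (w=5); MST = {0-3(w=5) 1-2(w=3) 1-4(w=1)}
step 4: add edge 1-3 (w=6); MST = {0-3(w=5) 1-2(w=3) 1-3(w=6) 1-4(w=1)}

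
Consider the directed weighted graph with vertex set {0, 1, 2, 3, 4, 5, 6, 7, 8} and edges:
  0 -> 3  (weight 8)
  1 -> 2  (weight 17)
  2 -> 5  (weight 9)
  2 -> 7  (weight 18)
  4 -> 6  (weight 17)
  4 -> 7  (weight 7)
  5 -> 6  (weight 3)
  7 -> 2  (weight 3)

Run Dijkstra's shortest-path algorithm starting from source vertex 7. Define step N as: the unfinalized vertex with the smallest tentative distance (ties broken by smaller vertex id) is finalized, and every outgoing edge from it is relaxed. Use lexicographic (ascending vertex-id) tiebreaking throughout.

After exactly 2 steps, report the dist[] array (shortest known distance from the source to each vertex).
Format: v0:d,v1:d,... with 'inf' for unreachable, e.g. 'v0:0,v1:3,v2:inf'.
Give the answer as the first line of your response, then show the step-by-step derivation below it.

v0:inf,v1:inf,v2:3,v3:inf,v4:inf,v5:12,v6:inf,v7:0,v8:inf

step 1: dist = v0:inf,v1:inf,v2:3,v3:inf,v4:inf,v5:inf,v6:inf,v7:0,v8:inf
step 2: dist = v0:inf,v1:inf,v2:3,v3:inf,v4:inf,v5:12,v6:inf,v7:0,v8:inf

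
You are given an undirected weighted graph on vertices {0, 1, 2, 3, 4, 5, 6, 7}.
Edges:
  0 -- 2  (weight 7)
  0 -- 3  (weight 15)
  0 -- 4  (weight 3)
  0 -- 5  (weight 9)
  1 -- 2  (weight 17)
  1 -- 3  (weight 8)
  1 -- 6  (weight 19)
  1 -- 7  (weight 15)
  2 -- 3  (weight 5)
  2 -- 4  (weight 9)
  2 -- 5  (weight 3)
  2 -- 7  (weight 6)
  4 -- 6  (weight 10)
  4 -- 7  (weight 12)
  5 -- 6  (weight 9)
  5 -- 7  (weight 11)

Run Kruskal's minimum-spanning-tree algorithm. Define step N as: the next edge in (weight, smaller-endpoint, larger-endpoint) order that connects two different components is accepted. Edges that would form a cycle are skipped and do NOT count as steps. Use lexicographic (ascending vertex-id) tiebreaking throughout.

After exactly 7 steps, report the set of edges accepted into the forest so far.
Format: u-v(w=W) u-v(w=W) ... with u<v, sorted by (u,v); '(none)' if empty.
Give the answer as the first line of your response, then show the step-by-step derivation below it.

0-2(w=7) 0-4(w=3) 1-3(w=8) 2-3(w=5) 2-5(w=3) 2-7(w=6) 5-6(w=9)

step 1: add edge 0-4 (w=3); MST = {0-4(w=3)}
step 2: add edge 2-5 (w=3); MST = {0-4(w=3) 2-5(w=3)}
step 3: add edge 2-3 (w=5); MST = {0-4(w=3) 2-3(w=5) 2-5(w=3)}
step 4: add edge 2-7 (w=6); MST = {0-4(w=3) 2-3(w=5) 2-5(w=3) 2-7(w=6)}
step 5: add edge 0-2 (w=7); MST = {0-2(w=7) 0-4(w=3) 2-3(w=5) 2-5(w=3) 2-7(w=6)}
step 6: add edge 1-3 (w=8); MST = {0-2(w=7) 0-4(w=3) 1-3(w=8) 2-3(w=5) 2-5(w=3) 2-7(w=6)}
step 7: add edge 5-6 (w=9); MST = {0-2(w=7) 0-4(w=3) 1-3(w=8) 2-3(w=5) 2-5(w=3) 2-7(w=6) 5-6(w=9)}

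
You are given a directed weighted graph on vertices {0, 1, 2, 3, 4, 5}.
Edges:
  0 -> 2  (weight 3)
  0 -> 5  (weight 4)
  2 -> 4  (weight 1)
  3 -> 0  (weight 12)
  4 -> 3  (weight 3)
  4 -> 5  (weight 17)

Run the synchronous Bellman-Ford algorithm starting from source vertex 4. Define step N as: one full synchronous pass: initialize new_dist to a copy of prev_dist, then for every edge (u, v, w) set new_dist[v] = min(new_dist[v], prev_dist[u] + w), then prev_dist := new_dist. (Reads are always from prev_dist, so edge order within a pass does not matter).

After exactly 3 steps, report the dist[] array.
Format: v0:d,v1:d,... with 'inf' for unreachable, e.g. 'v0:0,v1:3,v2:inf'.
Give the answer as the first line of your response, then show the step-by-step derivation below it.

v0:15,v1:inf,v2:18,v3:3,v4:0,v5:17

step 1: dist = v0:inf,v1:inf,v2:inf,v3:3,v4:0,v5:17
step 2: dist = v0:15,v1:inf,v2:inf,v3:3,v4:0,v5:17
step 3: dist = v0:15,v1:inf,v2:18,v3:3,v4:0,v5:17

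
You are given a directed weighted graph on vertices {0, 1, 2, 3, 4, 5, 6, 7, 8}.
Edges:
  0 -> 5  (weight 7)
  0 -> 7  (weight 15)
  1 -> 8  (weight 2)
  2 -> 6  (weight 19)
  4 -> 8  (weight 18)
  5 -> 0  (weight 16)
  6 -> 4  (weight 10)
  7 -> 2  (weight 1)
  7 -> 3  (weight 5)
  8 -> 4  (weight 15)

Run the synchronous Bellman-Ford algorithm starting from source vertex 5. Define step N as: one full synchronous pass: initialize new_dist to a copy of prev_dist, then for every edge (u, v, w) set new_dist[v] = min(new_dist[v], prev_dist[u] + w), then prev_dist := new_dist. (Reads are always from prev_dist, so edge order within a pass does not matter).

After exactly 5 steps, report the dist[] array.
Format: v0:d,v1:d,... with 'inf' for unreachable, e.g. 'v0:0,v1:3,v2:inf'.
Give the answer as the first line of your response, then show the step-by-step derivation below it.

v0:16,v1:inf,v2:32,v3:36,v4:61,v5:0,v6:51,v7:31,v8:inf

step 1: dist = v0:16,v1:inf,v2:inf,v3:inf,v4:inf,v5:0,v6:inf,v7:inf,v8:inf
step 2: dist = v0:16,v1:inf,v2:inf,v3:inf,v4:inf,v5:0,v6:inf,v7:31,v8:inf
step 3: dist = v0:16,v1:inf,v2:32,v3:36,v4:inf,v5:0,v6:inf,v7:31,v8:inf
step 4: dist = v0:16,v1:inf,v2:32,v3:36,v4:inf,v5:0,v6:51,v7:31,v8:inf
step 5: dist = v0:16,v1:inf,v2:32,v3:36,v4:61,v5:0,v6:51,v7:31,v8:inf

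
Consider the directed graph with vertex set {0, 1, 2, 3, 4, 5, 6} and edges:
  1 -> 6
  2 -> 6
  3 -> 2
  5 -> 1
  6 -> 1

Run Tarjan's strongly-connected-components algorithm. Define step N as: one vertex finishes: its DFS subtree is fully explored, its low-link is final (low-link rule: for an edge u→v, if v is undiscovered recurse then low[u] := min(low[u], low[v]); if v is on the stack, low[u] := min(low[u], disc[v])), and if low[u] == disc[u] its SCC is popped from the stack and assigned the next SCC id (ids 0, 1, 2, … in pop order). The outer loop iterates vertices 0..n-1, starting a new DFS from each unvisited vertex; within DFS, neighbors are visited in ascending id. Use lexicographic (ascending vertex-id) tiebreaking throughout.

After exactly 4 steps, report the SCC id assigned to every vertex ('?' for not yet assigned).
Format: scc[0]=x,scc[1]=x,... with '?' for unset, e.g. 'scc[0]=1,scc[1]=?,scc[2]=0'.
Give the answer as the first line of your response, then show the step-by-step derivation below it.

scc[0]=0,scc[1]=1,scc[2]=2,scc[3]=?,scc[4]=?,scc[5]=?,scc[6]=1

step 1: low=(low[0]=0,low[1]=?,low[2]=?,low[3]=?,low[4]=?,low[5]=?,low[6]=?); scc=(scc[0]=0,scc[1]=?,scc[2]=?,scc[3]=?,scc[4]=?,scc[5]=?,scc[6]=?)
step 2: low=(low[0]=0,low[1]=1,low[2]=?,low[3]=?,low[4]=?,low[5]=?,low[6]=1); scc=(scc[0]=0,scc[1]=?,scc[2]=?,scc[3]=?,scc[4]=?,scc[5]=?,scc[6]=?)
step 3: low=(low[0]=0,low[1]=1,low[2]=?,low[3]=?,low[4]=?,low[5]=?,low[6]=1); scc=(scc[0]=0,scc[1]=1,scc[2]=?,scc[3]=?,scc[4]=?,scc[5]=?,scc[6]=1)
step 4: low=(low[0]=0,low[1]=1,low[2]=3,low[3]=?,low[4]=?,low[5]=?,low[6]=1); scc=(scc[0]=0,scc[1]=1,scc[2]=2,scc[3]=?,scc[4]=?,scc[5]=?,scc[6]=1)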